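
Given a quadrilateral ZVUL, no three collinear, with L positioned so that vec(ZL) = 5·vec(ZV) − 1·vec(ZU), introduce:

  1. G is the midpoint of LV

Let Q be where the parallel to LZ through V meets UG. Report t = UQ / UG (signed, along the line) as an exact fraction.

Assign Z = (0, 0), V = (1, 0), U = (0, 1), L = (5, -1) — the answer is frame-independent, so this choice is without loss of generality.
1. G is the midpoint of LV ⇒ G = (3, -1/2)
through V parallel to LZ: direction (-5, 1); meets UG at Q = (8/3, -1/3)
Q = U + t·(G−U) with t = 8/9

t = 8/9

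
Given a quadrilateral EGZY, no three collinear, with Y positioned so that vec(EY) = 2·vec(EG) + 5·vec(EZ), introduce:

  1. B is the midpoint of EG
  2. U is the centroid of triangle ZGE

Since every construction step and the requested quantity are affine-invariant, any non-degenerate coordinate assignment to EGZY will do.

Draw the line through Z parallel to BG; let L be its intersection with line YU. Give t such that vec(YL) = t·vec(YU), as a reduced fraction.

Set E = (0, 0), G = (1, 0), Z = (0, 1), Y = (2, 5); any affine frame gives the same invariant.
1. B is the midpoint of EG ⇒ B = (1/2, 0)
2. U is the centroid of triangle ZGE ⇒ U = (1/3, 1/3)
through Z parallel to BG: direction (1/2, 0); meets YU at L = (4/7, 1)
L = Y + t·(U−Y) with t = 6/7

t = 6/7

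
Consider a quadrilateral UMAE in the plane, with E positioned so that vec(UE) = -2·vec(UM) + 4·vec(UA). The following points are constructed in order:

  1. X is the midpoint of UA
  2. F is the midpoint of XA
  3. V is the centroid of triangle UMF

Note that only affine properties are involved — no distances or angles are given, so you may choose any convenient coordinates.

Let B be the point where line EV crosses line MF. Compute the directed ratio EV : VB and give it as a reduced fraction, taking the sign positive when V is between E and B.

EV:VB = -8

Choose coordinates U = (0, 0), M = (1, 0), A = (0, 1), E = (-2, 4).
1. X is the midpoint of UA ⇒ X = (0, 1/2)
2. F is the midpoint of XA ⇒ F = (0, 3/4)
3. V is the centroid of triangle UMF ⇒ V = (1/3, 1/4)
line EV meets MF at B = (1/24, 23/32)
V = E + t·(B−E) with t = 8/7, so EV:VB = 8/7:-1/7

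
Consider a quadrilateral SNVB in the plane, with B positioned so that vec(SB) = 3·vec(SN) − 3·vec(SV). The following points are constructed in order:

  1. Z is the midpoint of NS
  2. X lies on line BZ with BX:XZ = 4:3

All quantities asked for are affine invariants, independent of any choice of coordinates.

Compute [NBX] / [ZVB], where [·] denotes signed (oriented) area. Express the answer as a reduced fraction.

Assign S = (0, 0), N = (1, 0), V = (0, 1), B = (3, -3) — the answer is frame-independent, so this choice is without loss of generality.
1. Z is the midpoint of NS ⇒ Z = (1/2, 0)
2. X lies on line BZ with BX:XZ = 4:3 ⇒ X = (11/7, -9/7)
2·[NBX] = -6/7, 2·[ZVB] = -1
[NBX]:[ZVB] = -6/7:-1 = 6/7

[NBX]:[ZVB] = 6/7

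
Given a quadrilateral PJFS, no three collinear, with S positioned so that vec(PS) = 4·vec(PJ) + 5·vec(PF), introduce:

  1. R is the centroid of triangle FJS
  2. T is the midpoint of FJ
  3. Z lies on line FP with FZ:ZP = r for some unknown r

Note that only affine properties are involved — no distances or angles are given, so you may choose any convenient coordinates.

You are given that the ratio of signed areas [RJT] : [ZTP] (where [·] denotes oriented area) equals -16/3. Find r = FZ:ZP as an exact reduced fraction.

Set P = (0, 0), J = (1, 0), F = (0, 1), S = (4, 5); any affine frame gives the same invariant.
1. R is the centroid of triangle FJS ⇒ R = (5/3, 2)
2. T is the midpoint of FJ ⇒ T = (1/2, 1/2)
3. With FZ:ZP = r, write λ = r/(r+1) so Z = F + λ·(P−F); Z is affine-linear in λ
Every point depending on Z is an affine combination of Z and λ-independent points, so each such coordinate is linear in λ; the λ² term in each signed area is a multiple of (P−F)×(P−F) = 0, so 2·[RJT] and 2·[ZTP] are each linear in λ. Evaluating at λ=0 and λ=1:
  2·[RJT] = -4/3,   2·[ZTP] = 1/2·λ − 1/2
So [RJT]:[ZTP] = (-4/3) / (1/2·λ − 1/2). Setting this equal to -16/3:
  -4/3 = -16/3·(1/2·λ − 1/2)  ⇒  λ = 3/2
Then r = λ/(1−λ) = (3/2)/(-1/2) = -3. Check: with r = -3, Z = (0, -1/2) and [RJT]:[ZTP] = -16/3 as required.

r = -3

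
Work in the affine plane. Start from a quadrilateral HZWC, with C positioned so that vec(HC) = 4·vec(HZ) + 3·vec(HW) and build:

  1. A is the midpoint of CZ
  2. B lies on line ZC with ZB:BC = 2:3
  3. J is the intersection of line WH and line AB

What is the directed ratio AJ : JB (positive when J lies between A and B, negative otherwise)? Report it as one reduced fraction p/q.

Set H = (0, 0), Z = (1, 0), W = (0, 1), C = (4, 3); any affine frame gives the same invariant.
1. A is the midpoint of CZ ⇒ A = (5/2, 3/2)
2. B lies on line ZC with ZB:BC = 2:3 ⇒ B = (11/5, 6/5)
3. J is the intersection of line WH and line AB ⇒ J = (0, -1)
J = A + t·(B−A) with t = 25/3, so AJ:JB = t:(1−t) = 25/3:-22/3

AJ:JB = -25/22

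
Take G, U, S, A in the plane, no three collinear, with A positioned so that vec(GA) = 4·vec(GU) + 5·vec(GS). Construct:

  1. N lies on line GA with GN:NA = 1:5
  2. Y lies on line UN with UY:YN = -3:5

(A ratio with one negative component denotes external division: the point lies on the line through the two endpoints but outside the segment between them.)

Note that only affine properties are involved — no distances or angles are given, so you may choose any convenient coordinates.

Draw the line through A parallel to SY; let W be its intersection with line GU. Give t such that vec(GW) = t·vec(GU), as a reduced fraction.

t = 22/3

Assign G = (0, 0), U = (1, 0), S = (0, 1), A = (4, 5) — the answer is frame-independent, so this choice is without loss of generality.
1. N lies on line GA with GN:NA = 1:5 ⇒ N = (2/3, 5/6)
2. Y lies on line UN with UY:YN = -3:5 ⇒ Y = (3/2, -5/4)
through A parallel to SY: direction (3/2, -9/4); meets GU at W = (22/3, 0)
W = G + t·(U−G) with t = 22/3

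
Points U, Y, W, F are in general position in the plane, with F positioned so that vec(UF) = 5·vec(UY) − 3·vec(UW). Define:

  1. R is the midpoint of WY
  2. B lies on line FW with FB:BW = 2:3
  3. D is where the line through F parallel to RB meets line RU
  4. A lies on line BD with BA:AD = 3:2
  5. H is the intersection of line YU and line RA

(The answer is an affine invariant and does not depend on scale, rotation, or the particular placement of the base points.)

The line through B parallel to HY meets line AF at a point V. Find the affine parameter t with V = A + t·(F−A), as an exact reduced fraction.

t = 153/373

Set U = (0, 0), Y = (1, 0), W = (0, 1), F = (5, -3); any affine frame gives the same invariant.
1. R is the midpoint of WY ⇒ R = (1/2, 1/2)
2. B lies on line FW with FB:BW = 2:3 ⇒ B = (3, -7/5)
3. D is where the line through F parallel to RB meets line RU ⇒ D = (5/11, 5/11)
4. A lies on line BD with BA:AD = 3:2 ⇒ A = (81/55, -79/275)
5. H is the intersection of line YU and line RA ⇒ H = (484/433, 0)
through B parallel to HY: direction (-51/433, 0); meets AF at V = (1089/373, -7/5)
V = A + t·(F−A) with t = 153/373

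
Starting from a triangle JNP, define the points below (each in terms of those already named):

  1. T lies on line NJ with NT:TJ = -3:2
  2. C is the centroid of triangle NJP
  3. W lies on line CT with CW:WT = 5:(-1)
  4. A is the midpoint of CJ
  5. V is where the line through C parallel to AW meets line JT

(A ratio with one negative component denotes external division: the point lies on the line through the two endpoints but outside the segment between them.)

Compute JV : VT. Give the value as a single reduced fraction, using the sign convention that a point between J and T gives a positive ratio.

Set J = (0, 0), N = (1, 0), P = (0, 1); any affine frame gives the same invariant.
1. T lies on line NJ with NT:TJ = -3:2 ⇒ T = (-2, 0)
2. C is the centroid of triangle NJP ⇒ C = (1/3, 1/3)
3. W lies on line CT with CW:WT = 5:(-1) ⇒ W = (-31/12, -1/12)
4. A is the midpoint of CJ ⇒ A = (1/6, 1/6)
5. V is where the line through C parallel to AW meets line JT ⇒ V = (-10/3, 0)
V = J + t·(T−J) with t = 5/3, so JV:VT = t:(1−t) = 5/3:-2/3

JV:VT = -5/2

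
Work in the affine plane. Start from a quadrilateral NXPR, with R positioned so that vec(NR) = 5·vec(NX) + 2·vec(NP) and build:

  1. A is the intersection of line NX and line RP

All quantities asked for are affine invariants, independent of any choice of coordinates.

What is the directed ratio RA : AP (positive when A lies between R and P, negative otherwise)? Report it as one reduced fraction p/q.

Assign N = (0, 0), X = (1, 0), P = (0, 1), R = (5, 2) — the answer is frame-independent, so this choice is without loss of generality.
1. A is the intersection of line NX and line RP ⇒ A = (-5, 0)
A = R + t·(P−R) with t = 2, so RA:AP = t:(1−t) = 2:-1

RA:AP = -2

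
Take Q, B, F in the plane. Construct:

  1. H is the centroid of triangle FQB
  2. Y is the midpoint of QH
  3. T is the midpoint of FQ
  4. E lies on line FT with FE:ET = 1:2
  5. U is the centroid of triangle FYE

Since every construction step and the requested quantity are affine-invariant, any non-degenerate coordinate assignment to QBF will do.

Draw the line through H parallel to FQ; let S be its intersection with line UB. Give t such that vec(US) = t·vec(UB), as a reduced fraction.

Choose coordinates Q = (0, 0), B = (1, 0), F = (0, 1).
1. H is the centroid of triangle FQB ⇒ H = (1/3, 1/3)
2. Y is the midpoint of QH ⇒ Y = (1/6, 1/6)
3. T is the midpoint of FQ ⇒ T = (0, 1/2)
4. E lies on line FT with FE:ET = 1:2 ⇒ E = (0, 5/6)
5. U is the centroid of triangle FYE ⇒ U = (1/18, 2/3)
through H parallel to FQ: direction (0, -1); meets UB at S = (1/3, 8/17)
S = U + t·(B−U) with t = 5/17

t = 5/17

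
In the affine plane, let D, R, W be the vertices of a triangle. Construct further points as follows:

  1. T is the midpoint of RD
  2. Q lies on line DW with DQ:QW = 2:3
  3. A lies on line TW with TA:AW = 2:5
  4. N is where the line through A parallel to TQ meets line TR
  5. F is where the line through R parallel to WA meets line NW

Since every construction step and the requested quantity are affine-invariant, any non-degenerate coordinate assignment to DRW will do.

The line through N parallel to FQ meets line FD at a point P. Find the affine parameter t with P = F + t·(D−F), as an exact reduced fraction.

t = -6/7

Set D = (0, 0), R = (1, 0), W = (0, 1); any affine frame gives the same invariant.
1. T is the midpoint of RD ⇒ T = (1/2, 0)
2. Q lies on line DW with DQ:QW = 2:3 ⇒ Q = (0, 2/5)
3. A lies on line TW with TA:AW = 2:5 ⇒ A = (5/14, 2/7)
4. N is where the line through A parallel to TQ meets line TR ⇒ N = (5/7, 0)
5. F is where the line through R parallel to WA meets line NW ⇒ F = (5/3, -4/3)
through N parallel to FQ: direction (-5/3, 26/15); meets FD at P = (65/21, -52/21)
P = F + t·(D−F) with t = -6/7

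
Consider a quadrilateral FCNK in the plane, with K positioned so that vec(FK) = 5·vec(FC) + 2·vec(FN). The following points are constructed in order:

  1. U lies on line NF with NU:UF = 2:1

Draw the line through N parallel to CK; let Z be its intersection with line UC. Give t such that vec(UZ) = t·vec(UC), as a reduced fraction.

t = -4/5

Set F = (0, 0), C = (1, 0), N = (0, 1), K = (5, 2); any affine frame gives the same invariant.
1. U lies on line NF with NU:UF = 2:1 ⇒ U = (0, 1/3)
through N parallel to CK: direction (4, 2); meets UC at Z = (-4/5, 3/5)
Z = U + t·(C−U) with t = -4/5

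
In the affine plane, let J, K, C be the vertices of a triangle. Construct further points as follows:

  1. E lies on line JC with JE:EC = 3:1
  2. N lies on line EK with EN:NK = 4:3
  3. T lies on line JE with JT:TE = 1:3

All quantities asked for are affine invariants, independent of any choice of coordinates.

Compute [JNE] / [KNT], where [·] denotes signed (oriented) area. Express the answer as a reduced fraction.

Assign J = (0, 0), K = (1, 0), C = (0, 1) — the answer is frame-independent, so this choice is without loss of generality.
1. E lies on line JC with JE:EC = 3:1 ⇒ E = (0, 3/4)
2. N lies on line EK with EN:NK = 4:3 ⇒ N = (4/7, 9/28)
3. T lies on line JE with JT:TE = 1:3 ⇒ T = (0, 3/16)
2·[JNE] = 3/7, 2·[KNT] = 27/112
[JNE]:[KNT] = 3/7:27/112 = 16/9

[JNE]:[KNT] = 16/9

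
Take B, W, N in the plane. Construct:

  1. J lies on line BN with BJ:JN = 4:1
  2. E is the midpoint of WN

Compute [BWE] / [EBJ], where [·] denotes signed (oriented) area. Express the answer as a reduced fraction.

[BWE]:[EBJ] = -5/4

Choose coordinates B = (0, 0), W = (1, 0), N = (0, 1).
1. J lies on line BN with BJ:JN = 4:1 ⇒ J = (0, 4/5)
2. E is the midpoint of WN ⇒ E = (1/2, 1/2)
2·[BWE] = 1/2, 2·[EBJ] = -2/5
[BWE]:[EBJ] = 1/2:-2/5 = -5/4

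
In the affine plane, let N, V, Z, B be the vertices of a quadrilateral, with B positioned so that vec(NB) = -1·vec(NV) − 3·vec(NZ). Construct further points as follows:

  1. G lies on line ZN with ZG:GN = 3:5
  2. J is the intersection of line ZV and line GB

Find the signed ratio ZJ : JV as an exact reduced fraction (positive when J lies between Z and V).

Set N = (0, 0), V = (1, 0), Z = (0, 1), B = (-1, -3); any affine frame gives the same invariant.
1. G lies on line ZN with ZG:GN = 3:5 ⇒ G = (0, 5/8)
2. J is the intersection of line ZV and line GB ⇒ J = (3/37, 34/37)
J = Z + t·(V−Z) with t = 3/37, so ZJ:JV = t:(1−t) = 3/37:34/37

ZJ:JV = 3/34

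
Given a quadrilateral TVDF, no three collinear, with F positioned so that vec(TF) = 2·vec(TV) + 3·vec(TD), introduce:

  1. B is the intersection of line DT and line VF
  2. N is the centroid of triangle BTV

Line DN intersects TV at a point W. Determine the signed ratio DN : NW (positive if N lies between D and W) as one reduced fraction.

DN:NW = -2

Set T = (0, 0), V = (1, 0), D = (0, 1), F = (2, 3); any affine frame gives the same invariant.
1. B is the intersection of line DT and line VF ⇒ B = (0, -3)
2. N is the centroid of triangle BTV ⇒ N = (1/3, -1)
line DN meets TV at W = (1/6, 0)
N = D + t·(W−D) with t = 2, so DN:NW = 2:-1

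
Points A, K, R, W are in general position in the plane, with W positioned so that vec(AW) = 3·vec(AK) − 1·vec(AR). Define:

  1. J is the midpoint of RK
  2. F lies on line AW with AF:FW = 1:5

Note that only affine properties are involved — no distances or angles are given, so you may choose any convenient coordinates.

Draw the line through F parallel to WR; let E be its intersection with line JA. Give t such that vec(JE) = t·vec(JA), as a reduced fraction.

t = 4/5

Choose coordinates A = (0, 0), K = (1, 0), R = (0, 1), W = (3, -1).
1. J is the midpoint of RK ⇒ J = (1/2, 1/2)
2. F lies on line AW with AF:FW = 1:5 ⇒ F = (1/2, -1/6)
through F parallel to WR: direction (-3, 2); meets JA at E = (1/10, 1/10)
E = J + t·(A−J) with t = 4/5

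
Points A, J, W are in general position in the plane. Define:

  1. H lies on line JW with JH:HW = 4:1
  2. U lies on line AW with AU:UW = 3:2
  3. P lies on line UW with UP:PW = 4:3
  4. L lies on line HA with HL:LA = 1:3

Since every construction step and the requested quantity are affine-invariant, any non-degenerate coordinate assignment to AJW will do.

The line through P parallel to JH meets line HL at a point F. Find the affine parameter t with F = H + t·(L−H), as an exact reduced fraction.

t = 24/35

Assign A = (0, 0), J = (1, 0), W = (0, 1) — the answer is frame-independent, so this choice is without loss of generality.
1. H lies on line JW with JH:HW = 4:1 ⇒ H = (1/5, 4/5)
2. U lies on line AW with AU:UW = 3:2 ⇒ U = (0, 3/5)
3. P lies on line UW with UP:PW = 4:3 ⇒ P = (0, 29/35)
4. L lies on line HA with HL:LA = 1:3 ⇒ L = (3/20, 3/5)
through P parallel to JH: direction (-4/5, 4/5); meets HL at F = (29/175, 116/175)
F = H + t·(L−H) with t = 24/35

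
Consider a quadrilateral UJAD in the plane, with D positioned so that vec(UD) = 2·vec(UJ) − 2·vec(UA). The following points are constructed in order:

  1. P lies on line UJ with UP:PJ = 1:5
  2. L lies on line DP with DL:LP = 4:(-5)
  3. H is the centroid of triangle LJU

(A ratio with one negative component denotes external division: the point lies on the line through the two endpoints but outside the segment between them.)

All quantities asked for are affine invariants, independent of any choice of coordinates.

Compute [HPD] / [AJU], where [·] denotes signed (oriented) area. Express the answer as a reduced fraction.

[HPD]:[AJU] = -4/9

Work in coordinates with U = (0, 0), J = (1, 0), A = (0, 1), D = (2, -2).
1. P lies on line UJ with UP:PJ = 1:5 ⇒ P = (1/6, 0)
2. L lies on line DP with DL:LP = 4:(-5) ⇒ L = (28/3, -10)
3. H is the centroid of triangle LJU ⇒ H = (31/9, -10/3)
2·[HPD] = 4/9, 2·[AJU] = -1
[HPD]:[AJU] = 4/9:-1 = -4/9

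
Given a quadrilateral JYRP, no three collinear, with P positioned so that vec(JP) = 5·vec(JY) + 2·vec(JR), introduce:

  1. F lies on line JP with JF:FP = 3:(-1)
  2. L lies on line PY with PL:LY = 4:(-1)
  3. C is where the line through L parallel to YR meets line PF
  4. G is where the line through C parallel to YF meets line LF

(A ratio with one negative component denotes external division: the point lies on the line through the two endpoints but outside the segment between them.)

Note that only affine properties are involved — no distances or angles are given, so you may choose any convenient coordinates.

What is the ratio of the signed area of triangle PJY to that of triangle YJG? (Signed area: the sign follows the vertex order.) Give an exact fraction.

[PJY]:[YJG] = -7/137

Set J = (0, 0), Y = (1, 0), R = (0, 1), P = (5, 2); any affine frame gives the same invariant.
1. F lies on line JP with JF:FP = 3:(-1) ⇒ F = (15/2, 3)
2. L lies on line PY with PL:LY = 4:(-1) ⇒ L = (-1/3, -2/3)
3. C is where the line through L parallel to YR meets line PF ⇒ C = (-5/7, -2/7)
4. G is where the line through C parallel to YF meets line LF ⇒ G = (593/7, 274/7)
2·[PJY] = 2, 2·[YJG] = -274/7
[PJY]:[YJG] = 2:-274/7 = -7/137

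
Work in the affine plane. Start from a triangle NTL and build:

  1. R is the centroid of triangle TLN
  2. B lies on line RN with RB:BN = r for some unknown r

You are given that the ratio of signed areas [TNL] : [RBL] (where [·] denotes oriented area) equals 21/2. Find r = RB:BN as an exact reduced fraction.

Assign N = (0, 0), T = (1, 0), L = (0, 1) — the answer is frame-independent, so this choice is without loss of generality.
1. R is the centroid of triangle TLN ⇒ R = (1/3, 1/3)
2. With RB:BN = r, write λ = r/(r+1) so B = R + λ·(N−R); B is affine-linear in λ
Every point depending on B is an affine combination of B and λ-independent points, so each such coordinate is linear in λ; the λ² term in each signed area is a multiple of (N−R)×(N−R) = 0, so 2·[TNL] and 2·[RBL] are each linear in λ. Evaluating at λ=0 and λ=1:
  2·[TNL] = -1,   2·[RBL] = -1/3·λ
So [TNL]:[RBL] = (-1) / (-1/3·λ). Setting this equal to 21/2:
  -1 = 21/2·(-1/3·λ)  ⇒  λ = 2/7
Then r = λ/(1−λ) = (2/7)/(5/7) = 2/5. Check: with r = 2/5, B = (5/21, 5/21) and [TNL]:[RBL] = 21/2 as required.

r = 2/5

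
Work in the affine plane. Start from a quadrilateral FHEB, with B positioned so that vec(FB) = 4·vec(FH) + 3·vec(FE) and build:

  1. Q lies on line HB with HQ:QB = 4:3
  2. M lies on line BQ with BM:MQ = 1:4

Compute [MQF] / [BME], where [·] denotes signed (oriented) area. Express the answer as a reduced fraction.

[MQF]:[BME] = 2

Set F = (0, 0), H = (1, 0), E = (0, 1), B = (4, 3); any affine frame gives the same invariant.
1. Q lies on line HB with HQ:QB = 4:3 ⇒ Q = (19/7, 12/7)
2. M lies on line BQ with BM:MQ = 1:4 ⇒ M = (131/35, 96/35)
2·[MQF] = -36/35, 2·[BME] = -18/35
[MQF]:[BME] = -36/35:-18/35 = 2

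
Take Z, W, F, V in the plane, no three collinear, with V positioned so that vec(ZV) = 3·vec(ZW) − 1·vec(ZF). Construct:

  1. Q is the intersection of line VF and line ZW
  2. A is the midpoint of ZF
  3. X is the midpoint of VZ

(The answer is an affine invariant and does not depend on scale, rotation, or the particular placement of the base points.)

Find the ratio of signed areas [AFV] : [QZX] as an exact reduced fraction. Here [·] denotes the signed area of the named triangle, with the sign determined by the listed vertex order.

Choose coordinates Z = (0, 0), W = (1, 0), F = (0, 1), V = (3, -1).
1. Q is the intersection of line VF and line ZW ⇒ Q = (3/2, 0)
2. A is the midpoint of ZF ⇒ A = (0, 1/2)
3. X is the midpoint of VZ ⇒ X = (3/2, -1/2)
2·[AFV] = -3/2, 2·[QZX] = 3/4
[AFV]:[QZX] = -3/2:3/4 = -2

[AFV]:[QZX] = -2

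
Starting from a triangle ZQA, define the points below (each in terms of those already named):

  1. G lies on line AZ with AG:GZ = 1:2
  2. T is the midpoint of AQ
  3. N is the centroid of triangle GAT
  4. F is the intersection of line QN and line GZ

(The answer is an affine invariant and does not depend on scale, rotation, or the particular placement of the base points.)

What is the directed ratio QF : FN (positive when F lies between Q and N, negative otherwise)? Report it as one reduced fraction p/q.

QF:FN = -6

Work in coordinates with Z = (0, 0), Q = (1, 0), A = (0, 1).
1. G lies on line AZ with AG:GZ = 1:2 ⇒ G = (0, 2/3)
2. T is the midpoint of AQ ⇒ T = (1/2, 1/2)
3. N is the centroid of triangle GAT ⇒ N = (1/6, 13/18)
4. F is the intersection of line QN and line GZ ⇒ F = (0, 13/15)
F = Q + t·(N−Q) with t = 6/5, so QF:FN = t:(1−t) = 6/5:-1/5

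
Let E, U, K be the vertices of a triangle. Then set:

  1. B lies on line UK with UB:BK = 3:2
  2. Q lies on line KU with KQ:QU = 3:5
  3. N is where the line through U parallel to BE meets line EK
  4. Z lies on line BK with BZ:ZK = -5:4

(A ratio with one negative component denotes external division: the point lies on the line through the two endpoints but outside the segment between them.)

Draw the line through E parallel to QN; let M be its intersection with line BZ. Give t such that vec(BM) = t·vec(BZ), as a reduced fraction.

t = 1/8

Set E = (0, 0), U = (1, 0), K = (0, 1); any affine frame gives the same invariant.
1. B lies on line UK with UB:BK = 3:2 ⇒ B = (2/5, 3/5)
2. Q lies on line KU with KQ:QU = 3:5 ⇒ Q = (3/8, 5/8)
3. N is where the line through U parallel to BE meets line EK ⇒ N = (0, -3/2)
4. Z lies on line BK with BZ:ZK = -5:4 ⇒ Z = (-8/5, 13/5)
through E parallel to QN: direction (-3/8, -17/8); meets BZ at M = (3/20, 17/20)
M = B + t·(Z−B) with t = 1/8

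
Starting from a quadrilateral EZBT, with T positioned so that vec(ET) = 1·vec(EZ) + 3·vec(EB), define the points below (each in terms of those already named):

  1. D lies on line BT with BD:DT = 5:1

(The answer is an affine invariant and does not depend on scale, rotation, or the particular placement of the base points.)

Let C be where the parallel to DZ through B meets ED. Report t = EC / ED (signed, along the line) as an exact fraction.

t = 1/16

Set E = (0, 0), Z = (1, 0), B = (0, 1), T = (1, 3); any affine frame gives the same invariant.
1. D lies on line BT with BD:DT = 5:1 ⇒ D = (5/6, 8/3)
through B parallel to DZ: direction (1/6, -8/3); meets ED at C = (5/96, 1/6)
C = E + t·(D−E) with t = 1/16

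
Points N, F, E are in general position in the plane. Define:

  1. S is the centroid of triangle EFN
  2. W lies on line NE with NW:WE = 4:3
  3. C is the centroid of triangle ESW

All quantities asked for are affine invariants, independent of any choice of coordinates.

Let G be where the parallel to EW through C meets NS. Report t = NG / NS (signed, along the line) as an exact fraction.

t = 1/3

Choose coordinates N = (0, 0), F = (1, 0), E = (0, 1).
1. S is the centroid of triangle EFN ⇒ S = (1/3, 1/3)
2. W lies on line NE with NW:WE = 4:3 ⇒ W = (0, 4/7)
3. C is the centroid of triangle ESW ⇒ C = (1/9, 40/63)
through C parallel to EW: direction (0, -3/7); meets NS at G = (1/9, 1/9)
G = N + t·(S−N) with t = 1/3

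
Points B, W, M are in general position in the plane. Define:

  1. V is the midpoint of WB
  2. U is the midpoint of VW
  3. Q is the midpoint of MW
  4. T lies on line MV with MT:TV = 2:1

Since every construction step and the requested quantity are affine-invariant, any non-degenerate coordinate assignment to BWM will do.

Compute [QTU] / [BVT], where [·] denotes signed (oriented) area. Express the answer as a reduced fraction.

[QTU]:[BVT] = 3/4

Work in coordinates with B = (0, 0), W = (1, 0), M = (0, 1).
1. V is the midpoint of WB ⇒ V = (1/2, 0)
2. U is the midpoint of VW ⇒ U = (3/4, 0)
3. Q is the midpoint of MW ⇒ Q = (1/2, 1/2)
4. T lies on line MV with MT:TV = 2:1 ⇒ T = (1/3, 1/3)
2·[QTU] = 1/8, 2·[BVT] = 1/6
[QTU]:[BVT] = 1/8:1/6 = 3/4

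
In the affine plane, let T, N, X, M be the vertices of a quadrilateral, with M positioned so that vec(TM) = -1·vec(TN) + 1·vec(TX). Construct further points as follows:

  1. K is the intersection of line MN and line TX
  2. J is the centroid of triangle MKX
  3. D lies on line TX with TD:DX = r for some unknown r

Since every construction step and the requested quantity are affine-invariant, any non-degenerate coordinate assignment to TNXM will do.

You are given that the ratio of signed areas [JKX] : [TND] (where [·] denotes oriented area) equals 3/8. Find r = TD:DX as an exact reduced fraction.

r = 4/5

Work in coordinates with T = (0, 0), N = (1, 0), X = (0, 1), M = (-1, 1).
1. K is the intersection of line MN and line TX ⇒ K = (0, 1/2)
2. J is the centroid of triangle MKX ⇒ J = (-1/3, 5/6)
3. With TD:DX = r, write λ = r/(r+1) so D = T + λ·(X−T); D is affine-linear in λ
Every point depending on D is an affine combination of D and λ-independent points, so each such coordinate is linear in λ; the λ² term in each signed area is a multiple of (X−T)×(X−T) = 0, so 2·[JKX] and 2·[TND] are each linear in λ. Evaluating at λ=0 and λ=1:
  2·[JKX] = 1/6,   2·[TND] = λ
So [JKX]:[TND] = (1/6) / (λ). Setting this equal to 3/8:
  1/6 = 3/8·(λ)  ⇒  λ = 4/9
Then r = λ/(1−λ) = (4/9)/(5/9) = 4/5. Check: with r = 4/5, D = (0, 4/9) and [JKX]:[TND] = 3/8 as required.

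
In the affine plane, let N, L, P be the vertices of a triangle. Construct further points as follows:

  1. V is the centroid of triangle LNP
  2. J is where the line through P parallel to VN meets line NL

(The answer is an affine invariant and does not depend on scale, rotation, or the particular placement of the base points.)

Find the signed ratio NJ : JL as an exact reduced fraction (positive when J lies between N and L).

NJ:JL = -1/2

Work in coordinates with N = (0, 0), L = (1, 0), P = (0, 1).
1. V is the centroid of triangle LNP ⇒ V = (1/3, 1/3)
2. J is where the line through P parallel to VN meets line NL ⇒ J = (-1, 0)
J = N + t·(L−N) with t = -1, so NJ:JL = t:(1−t) = -1:2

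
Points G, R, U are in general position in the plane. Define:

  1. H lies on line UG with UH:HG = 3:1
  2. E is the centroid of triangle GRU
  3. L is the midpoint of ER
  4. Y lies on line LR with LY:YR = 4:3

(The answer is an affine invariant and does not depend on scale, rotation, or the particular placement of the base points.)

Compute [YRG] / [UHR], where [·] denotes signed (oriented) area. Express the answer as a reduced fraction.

Assign G = (0, 0), R = (1, 0), U = (0, 1) — the answer is frame-independent, so this choice is without loss of generality.
1. H lies on line UG with UH:HG = 3:1 ⇒ H = (0, 1/4)
2. E is the centroid of triangle GRU ⇒ E = (1/3, 1/3)
3. L is the midpoint of ER ⇒ L = (2/3, 1/6)
4. Y lies on line LR with LY:YR = 4:3 ⇒ Y = (6/7, 1/14)
2·[YRG] = -1/14, 2·[UHR] = 3/4
[YRG]:[UHR] = -1/14:3/4 = -2/21

[YRG]:[UHR] = -2/21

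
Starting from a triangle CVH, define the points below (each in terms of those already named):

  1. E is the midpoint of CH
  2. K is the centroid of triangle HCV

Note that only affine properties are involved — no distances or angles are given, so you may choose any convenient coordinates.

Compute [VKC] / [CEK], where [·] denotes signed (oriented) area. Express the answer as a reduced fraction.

Set C = (0, 0), V = (1, 0), H = (0, 1); any affine frame gives the same invariant.
1. E is the midpoint of CH ⇒ E = (0, 1/2)
2. K is the centroid of triangle HCV ⇒ K = (1/3, 1/3)
2·[VKC] = 1/3, 2·[CEK] = -1/6
[VKC]:[CEK] = 1/3:-1/6 = -2

[VKC]:[CEK] = -2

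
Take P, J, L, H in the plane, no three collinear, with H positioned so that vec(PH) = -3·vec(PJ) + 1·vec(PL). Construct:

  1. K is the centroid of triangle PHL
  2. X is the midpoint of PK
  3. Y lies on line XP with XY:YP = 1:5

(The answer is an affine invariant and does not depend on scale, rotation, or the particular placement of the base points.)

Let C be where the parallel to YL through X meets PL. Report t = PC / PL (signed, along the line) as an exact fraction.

Choose coordinates P = (0, 0), J = (1, 0), L = (0, 1), H = (-3, 1).
1. K is the centroid of triangle PHL ⇒ K = (-1, 2/3)
2. X is the midpoint of PK ⇒ X = (-1/2, 1/3)
3. Y lies on line XP with XY:YP = 1:5 ⇒ Y = (-5/12, 5/18)
through X parallel to YL: direction (5/12, 13/18); meets PL at C = (0, 6/5)
C = P + t·(L−P) with t = 6/5

t = 6/5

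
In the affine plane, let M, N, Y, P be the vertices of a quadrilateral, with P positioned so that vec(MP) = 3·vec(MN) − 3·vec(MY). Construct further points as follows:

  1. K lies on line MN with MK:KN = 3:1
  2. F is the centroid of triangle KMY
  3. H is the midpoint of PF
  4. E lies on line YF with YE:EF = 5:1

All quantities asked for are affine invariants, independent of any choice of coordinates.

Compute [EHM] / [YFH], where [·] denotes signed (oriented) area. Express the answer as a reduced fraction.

[EHM]:[YFH] = -2

Work in coordinates with M = (0, 0), N = (1, 0), Y = (0, 1), P = (3, -3).
1. K lies on line MN with MK:KN = 3:1 ⇒ K = (3/4, 0)
2. F is the centroid of triangle KMY ⇒ F = (1/4, 1/3)
3. H is the midpoint of PF ⇒ H = (13/8, -4/3)
4. E lies on line YF with YE:EF = 5:1 ⇒ E = (5/24, 4/9)
2·[EHM] = -1, 2·[YFH] = 1/2
[EHM]:[YFH] = -1:1/2 = -2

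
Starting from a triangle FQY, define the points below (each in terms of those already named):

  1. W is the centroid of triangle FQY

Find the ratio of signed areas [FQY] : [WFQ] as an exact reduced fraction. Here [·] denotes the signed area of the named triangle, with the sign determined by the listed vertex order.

[FQY]:[WFQ] = 3

Work in coordinates with F = (0, 0), Q = (1, 0), Y = (0, 1).
1. W is the centroid of triangle FQY ⇒ W = (1/3, 1/3)
2·[FQY] = 1, 2·[WFQ] = 1/3
[FQY]:[WFQ] = 1:1/3 = 3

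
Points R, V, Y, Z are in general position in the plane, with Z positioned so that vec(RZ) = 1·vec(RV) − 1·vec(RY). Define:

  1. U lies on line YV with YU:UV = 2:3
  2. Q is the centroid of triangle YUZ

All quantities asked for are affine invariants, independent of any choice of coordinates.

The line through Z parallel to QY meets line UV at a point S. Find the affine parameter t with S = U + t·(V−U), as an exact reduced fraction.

Assign R = (0, 0), V = (1, 0), Y = (0, 1), Z = (1, -1) — the answer is frame-independent, so this choice is without loss of generality.
1. U lies on line YV with YU:UV = 2:3 ⇒ U = (2/5, 3/5)
2. Q is the centroid of triangle YUZ ⇒ Q = (7/15, 1/5)
through Z parallel to QY: direction (-7/15, 4/5); meets UV at S = (-2/5, 7/5)
S = U + t·(V−U) with t = -4/3

t = -4/3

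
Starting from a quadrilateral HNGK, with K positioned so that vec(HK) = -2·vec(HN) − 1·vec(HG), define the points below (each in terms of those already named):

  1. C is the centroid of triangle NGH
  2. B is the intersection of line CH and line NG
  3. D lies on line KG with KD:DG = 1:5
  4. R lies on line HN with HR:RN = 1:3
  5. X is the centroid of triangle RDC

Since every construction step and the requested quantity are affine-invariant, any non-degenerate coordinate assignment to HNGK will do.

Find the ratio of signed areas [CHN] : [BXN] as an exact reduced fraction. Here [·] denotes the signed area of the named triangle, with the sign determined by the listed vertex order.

[CHN]:[BXN] = 24/53

Assign H = (0, 0), N = (1, 0), G = (0, 1), K = (-2, -1) — the answer is frame-independent, so this choice is without loss of generality.
1. C is the centroid of triangle NGH ⇒ C = (1/3, 1/3)
2. B is the intersection of line CH and line NG ⇒ B = (1/2, 1/2)
3. D lies on line KG with KD:DG = 1:5 ⇒ D = (-5/3, -2/3)
4. R lies on line HN with HR:RN = 1:3 ⇒ R = (1/4, 0)
5. X is the centroid of triangle RDC ⇒ X = (-13/36, -1/9)
2·[CHN] = 1/3, 2·[BXN] = 53/72
[CHN]:[BXN] = 1/3:53/72 = 24/53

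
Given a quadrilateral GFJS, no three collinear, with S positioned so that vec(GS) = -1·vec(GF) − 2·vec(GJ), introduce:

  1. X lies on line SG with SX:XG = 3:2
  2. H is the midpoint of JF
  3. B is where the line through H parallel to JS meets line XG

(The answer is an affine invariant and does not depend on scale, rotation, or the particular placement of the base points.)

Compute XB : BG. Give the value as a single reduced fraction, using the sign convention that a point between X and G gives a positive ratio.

Work in coordinates with G = (0, 0), F = (1, 0), J = (0, 1), S = (-1, -2).
1. X lies on line SG with SX:XG = 3:2 ⇒ X = (-2/5, -4/5)
2. H is the midpoint of JF ⇒ H = (1/2, 1/2)
3. B is where the line through H parallel to JS meets line XG ⇒ B = (1, 2)
B = X + t·(G−X) with t = 7/2, so XB:BG = t:(1−t) = 7/2:-5/2

XB:BG = -7/5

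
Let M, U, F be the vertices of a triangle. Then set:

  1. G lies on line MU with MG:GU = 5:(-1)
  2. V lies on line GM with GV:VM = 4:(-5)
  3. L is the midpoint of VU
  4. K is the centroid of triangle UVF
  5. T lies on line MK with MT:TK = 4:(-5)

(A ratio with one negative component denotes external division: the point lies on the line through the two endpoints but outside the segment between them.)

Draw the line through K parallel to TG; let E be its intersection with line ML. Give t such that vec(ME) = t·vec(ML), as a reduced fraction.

t = -5/58

Choose coordinates M = (0, 0), U = (1, 0), F = (0, 1).
1. G lies on line MU with MG:GU = 5:(-1) ⇒ G = (5/4, 0)
2. V lies on line GM with GV:VM = 4:(-5) ⇒ V = (25/4, 0)
3. L is the midpoint of VU ⇒ L = (29/8, 0)
4. K is the centroid of triangle UVF ⇒ K = (29/12, 1/3)
5. T lies on line MK with MT:TK = 4:(-5) ⇒ T = (-29/3, -4/3)
through K parallel to TG: direction (131/12, 4/3); meets ML at E = (-5/16, 0)
E = M + t·(L−M) with t = -5/58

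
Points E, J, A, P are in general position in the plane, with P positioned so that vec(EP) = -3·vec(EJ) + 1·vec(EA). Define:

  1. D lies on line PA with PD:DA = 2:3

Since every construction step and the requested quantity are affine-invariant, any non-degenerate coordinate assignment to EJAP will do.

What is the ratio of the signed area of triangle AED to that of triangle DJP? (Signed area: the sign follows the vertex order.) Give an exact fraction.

Set E = (0, 0), J = (1, 0), A = (0, 1), P = (-3, 1); any affine frame gives the same invariant.
1. D lies on line PA with PD:DA = 2:3 ⇒ D = (-9/5, 1)
2·[AED] = -9/5, 2·[DJP] = -6/5
[AED]:[DJP] = -9/5:-6/5 = 3/2

[AED]:[DJP] = 3/2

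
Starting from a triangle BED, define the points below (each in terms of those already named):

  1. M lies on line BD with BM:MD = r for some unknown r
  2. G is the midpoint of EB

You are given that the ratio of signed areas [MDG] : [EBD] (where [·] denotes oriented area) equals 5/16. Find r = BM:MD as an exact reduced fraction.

r = 3/5

Assign B = (0, 0), E = (1, 0), D = (0, 1) — the answer is frame-independent, so this choice is without loss of generality.
1. With BM:MD = r, write λ = r/(r+1) so M = B + λ·(D−B); M is affine-linear in λ
2. G is the midpoint of EB ⇒ G = (1/2, 0)
Every point depending on M is an affine combination of M and λ-independent points, so each such coordinate is linear in λ; the λ² term in each signed area is a multiple of (D−B)×(D−B) = 0, so 2·[MDG] and 2·[EBD] are each linear in λ. Evaluating at λ=0 and λ=1:
  2·[MDG] = 1/2·λ − 1/2,   2·[EBD] = -1
So [MDG]:[EBD] = (1/2·λ − 1/2) / (-1). Setting this equal to 5/16:
  1/2·λ − 1/2 = 5/16·(-1)  ⇒  λ = 3/8
Then r = λ/(1−λ) = (3/8)/(5/8) = 3/5. Check: with r = 3/5, M = (0, 3/8) and [MDG]:[EBD] = 5/16 as required.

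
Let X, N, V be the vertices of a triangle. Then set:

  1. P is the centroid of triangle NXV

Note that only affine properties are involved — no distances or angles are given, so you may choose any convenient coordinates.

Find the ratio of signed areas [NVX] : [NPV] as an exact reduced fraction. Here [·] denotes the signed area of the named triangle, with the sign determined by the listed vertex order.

[NVX]:[NPV] = -3

Work in coordinates with X = (0, 0), N = (1, 0), V = (0, 1).
1. P is the centroid of triangle NXV ⇒ P = (1/3, 1/3)
2·[NVX] = 1, 2·[NPV] = -1/3
[NVX]:[NPV] = 1:-1/3 = -3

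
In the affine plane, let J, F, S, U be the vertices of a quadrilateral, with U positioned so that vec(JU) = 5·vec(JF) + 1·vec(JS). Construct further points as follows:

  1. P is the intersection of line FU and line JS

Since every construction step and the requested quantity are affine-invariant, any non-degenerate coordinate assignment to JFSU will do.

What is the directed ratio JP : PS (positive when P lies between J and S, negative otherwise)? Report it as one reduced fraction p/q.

Set J = (0, 0), F = (1, 0), S = (0, 1), U = (5, 1); any affine frame gives the same invariant.
1. P is the intersection of line FU and line JS ⇒ P = (0, -1/4)
P = J + t·(S−J) with t = -1/4, so JP:PS = t:(1−t) = -1/4:5/4

JP:PS = -1/5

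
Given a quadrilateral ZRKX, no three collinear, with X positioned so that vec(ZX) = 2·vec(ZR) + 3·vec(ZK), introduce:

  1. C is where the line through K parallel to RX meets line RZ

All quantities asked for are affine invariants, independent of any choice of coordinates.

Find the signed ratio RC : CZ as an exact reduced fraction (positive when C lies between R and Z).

RC:CZ = -4

Work in coordinates with Z = (0, 0), R = (1, 0), K = (0, 1), X = (2, 3).
1. C is where the line through K parallel to RX meets line RZ ⇒ C = (-1/3, 0)
C = R + t·(Z−R) with t = 4/3, so RC:CZ = t:(1−t) = 4/3:-1/3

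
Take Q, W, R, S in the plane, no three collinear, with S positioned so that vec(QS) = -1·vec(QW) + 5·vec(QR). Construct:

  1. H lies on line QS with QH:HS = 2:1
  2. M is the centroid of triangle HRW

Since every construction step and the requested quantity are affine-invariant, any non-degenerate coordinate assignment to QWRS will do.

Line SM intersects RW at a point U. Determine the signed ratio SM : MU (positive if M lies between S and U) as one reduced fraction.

Assign Q = (0, 0), W = (1, 0), R = (0, 1), S = (-1, 5) — the answer is frame-independent, so this choice is without loss of generality.
1. H lies on line QS with QH:HS = 2:1 ⇒ H = (-2/3, 10/3)
2. M is the centroid of triangle HRW ⇒ M = (1/9, 13/9)
line SM meets RW at U = (4/11, 7/11)
M = S + t·(U−S) with t = 22/27, so SM:MU = 22/27:5/27

SM:MU = 22/5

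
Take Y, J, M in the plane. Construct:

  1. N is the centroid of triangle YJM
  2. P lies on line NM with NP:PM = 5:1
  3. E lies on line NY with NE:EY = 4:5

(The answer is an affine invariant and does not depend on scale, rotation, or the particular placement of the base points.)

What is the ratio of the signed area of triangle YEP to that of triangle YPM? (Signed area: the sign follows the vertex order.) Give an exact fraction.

Work in coordinates with Y = (0, 0), J = (1, 0), M = (0, 1).
1. N is the centroid of triangle YJM ⇒ N = (1/3, 1/3)
2. P lies on line NM with NP:PM = 5:1 ⇒ P = (1/18, 8/9)
3. E lies on line NY with NE:EY = 4:5 ⇒ E = (5/27, 5/27)
2·[YEP] = 25/162, 2·[YPM] = 1/18
[YEP]:[YPM] = 25/162:1/18 = 25/9

[YEP]:[YPM] = 25/9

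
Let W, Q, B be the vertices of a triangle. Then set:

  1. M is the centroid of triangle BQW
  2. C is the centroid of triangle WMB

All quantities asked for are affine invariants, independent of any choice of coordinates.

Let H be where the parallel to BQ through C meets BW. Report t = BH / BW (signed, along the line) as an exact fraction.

t = 4/9

Work in coordinates with W = (0, 0), Q = (1, 0), B = (0, 1).
1. M is the centroid of triangle BQW ⇒ M = (1/3, 1/3)
2. C is the centroid of triangle WMB ⇒ C = (1/9, 4/9)
through C parallel to BQ: direction (1, -1); meets BW at H = (0, 5/9)
H = B + t·(W−B) with t = 4/9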